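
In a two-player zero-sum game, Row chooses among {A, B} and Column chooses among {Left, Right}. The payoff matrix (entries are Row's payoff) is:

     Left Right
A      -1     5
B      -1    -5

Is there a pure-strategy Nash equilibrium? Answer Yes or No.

Yes

Row minima: A → -1, B → -5; maximin = -1.
Column maxima: Left → -1, Right → 5; minimax = -1.
maximin = minimax = -1, so a saddle point exists.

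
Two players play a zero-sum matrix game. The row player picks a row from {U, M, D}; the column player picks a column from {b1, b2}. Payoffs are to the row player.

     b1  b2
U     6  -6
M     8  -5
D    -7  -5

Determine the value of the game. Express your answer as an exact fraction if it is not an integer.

Row minima: U → -6, M → -5, D → -7; maximin = -5.
Column maxima: b1 → 8, b2 → -5; minimax = -5.
Since maximin = minimax = -5, there is a saddle point and the value is -5.

-5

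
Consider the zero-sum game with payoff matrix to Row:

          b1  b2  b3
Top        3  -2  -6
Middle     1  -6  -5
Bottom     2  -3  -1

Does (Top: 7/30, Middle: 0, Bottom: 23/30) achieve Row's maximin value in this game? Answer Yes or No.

Against b1 this mix gives (7/30)·3 + (23/30)·2 = 67/30.
Against b2 this mix gives (7/30)·(-2) + (23/30)·(-3) = -83/30.
Against b3 this mix gives (7/30)·(-6) + (23/30)·(-1) = -13/6.
Column will play b2, holding Row to -83/30. Shifting weight toward the row that does better against b2 would raise this floor (the equalizing mix achieves -8/3 against both b2 and b3), so the proposed strategy is not optimal.

No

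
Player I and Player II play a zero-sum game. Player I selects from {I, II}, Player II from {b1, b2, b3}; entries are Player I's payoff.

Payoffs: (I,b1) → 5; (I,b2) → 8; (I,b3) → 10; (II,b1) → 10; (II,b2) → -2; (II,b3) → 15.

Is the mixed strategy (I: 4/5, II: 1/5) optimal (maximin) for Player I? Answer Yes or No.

Yes

Against b1 this mix gives (4/5)·5 + (1/5)·10 = 6.
Against b2 this mix gives (4/5)·8 + (1/5)·(-2) = 6.
Against b3 this mix gives (4/5)·10 + (1/5)·15 = 11.
All of Player II's active replies (b1, b2) yield 6, and no column does worse for Player I. The mix makes Player II indifferent and guarantees 6, so it is optimal.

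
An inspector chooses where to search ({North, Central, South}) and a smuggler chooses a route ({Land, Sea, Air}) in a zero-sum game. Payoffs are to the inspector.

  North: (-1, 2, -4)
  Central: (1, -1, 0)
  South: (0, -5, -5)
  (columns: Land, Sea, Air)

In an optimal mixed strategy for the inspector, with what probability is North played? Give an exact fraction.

1/7

Row minima: North → -4, Central → -1, South → -5; maximin = -1.
Column maxima: Land → 1, Sea → 2, Air → 0; minimax = 0.
-1 ≠ 0, so there is no saddle point; optimal play is mixed.
South is strictly dominated by Central, so the inspector never plays it.
Land is strictly dominated by Air (it gives the inspector strictly more in every row), so the smuggler never plays it.
On the remaining 2×2 (North, Central vs Sea, Air):
Let the inspector play North with probability p. Expected payoff against Sea: 2p + (-1)(1−p) = 3p − 1; against Air: (-4)p + 0(1−p) = −4p.
Setting these equal: 3p − 1 = −4p ⇒ 7p = 1 ⇒ p = 1/7, and the value is (3)·(1/7) − 1 = -4/7.
For the smuggler: with q = P(Sea), equating North's and Central's payoffs gives 6q − 4 = −q ⇒ q = 4/7.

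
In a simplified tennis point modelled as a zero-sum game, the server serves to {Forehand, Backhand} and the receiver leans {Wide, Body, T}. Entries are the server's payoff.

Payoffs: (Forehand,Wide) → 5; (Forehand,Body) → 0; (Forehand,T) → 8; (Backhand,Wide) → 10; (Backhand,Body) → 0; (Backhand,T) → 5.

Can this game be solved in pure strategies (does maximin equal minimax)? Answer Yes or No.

Row minima: Forehand → 0, Backhand → 0; maximin = 0.
Column maxima: Wide → 10, Body → 0, T → 8; minimax = 0.
maximin = minimax = 0, so a saddle point exists.

Yes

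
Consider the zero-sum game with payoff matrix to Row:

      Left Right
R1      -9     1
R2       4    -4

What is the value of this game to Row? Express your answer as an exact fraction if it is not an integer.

-16/9

Row minima: R1 → -9, R2 → -4; maximin = -4.
Column maxima: Left → 4, Right → 1; minimax = 1.
-4 ≠ 1, so there is no saddle point; optimal play is mixed.
Let Row play R1 with probability p. Expected payoff against Left: (-9)p + 4(1−p) = −13p + 4; against Right: 1p + (-4)(1−p) = 5p − 4.
Setting these equal: −13p + 4 = 5p − 4 ⇒ −18p = -8 ⇒ p = 4/9, and the value is (-13)·(4/9) + 4 = -16/9.
For Column: with q = P(Left), equating R1's and R2's payoffs gives −10q + 1 = 8q − 4 ⇒ q = 5/18.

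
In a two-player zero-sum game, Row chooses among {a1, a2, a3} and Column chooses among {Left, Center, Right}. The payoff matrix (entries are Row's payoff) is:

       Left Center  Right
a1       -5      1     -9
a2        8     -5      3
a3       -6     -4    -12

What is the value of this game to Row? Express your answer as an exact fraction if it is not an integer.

-7/3

Row minima: a1 → -9, a2 → -5, a3 → -12; maximin = -5.
Column maxima: Left → 8, Center → 1, Right → 3; minimax = 1.
-5 ≠ 1, so there is no saddle point; optimal play is mixed.
a3 is strictly dominated by a1, so Row never plays it.
Left is strictly dominated by Right (it gives Row strictly more in every row), so Column never plays it.
On the remaining 2×2 (a1, a2 vs Center, Right):
Let Row play a1 with probability p. Expected payoff against Center: 1p + (-5)(1−p) = 6p − 5; against Right: (-9)p + 3(1−p) = −12p + 3.
Setting these equal: 6p − 5 = −12p + 3 ⇒ 18p = 8 ⇒ p = 4/9, and the value is (6)·(4/9) − 5 = -7/3.
For Column: with q = P(Center), equating a1's and a2's payoffs gives 10q − 9 = −8q + 3 ⇒ q = 2/3.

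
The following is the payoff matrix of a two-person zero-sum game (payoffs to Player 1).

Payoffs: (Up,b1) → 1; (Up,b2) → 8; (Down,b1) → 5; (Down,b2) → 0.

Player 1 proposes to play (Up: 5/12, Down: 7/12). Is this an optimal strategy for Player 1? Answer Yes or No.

Yes

Against b1 this mix gives (5/12)·1 + (7/12)·5 = 10/3.
Against b2 this mix gives (5/12)·8 + (7/12)·0 = 10/3.
All of Player 2's active replies (b1, b2) yield 10/3, and no column does worse for Player 1. The mix makes Player 2 indifferent and guarantees 10/3, so it is optimal.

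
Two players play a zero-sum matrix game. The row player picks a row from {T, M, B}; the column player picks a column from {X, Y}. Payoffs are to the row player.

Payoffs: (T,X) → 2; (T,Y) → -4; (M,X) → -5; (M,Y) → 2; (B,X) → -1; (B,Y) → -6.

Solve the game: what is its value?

-16/13

Row minima: T → -4, M → -5, B → -6; maximin = -4.
Column maxima: X → 2, Y → 2; minimax = 2.
-4 ≠ 2, so there is no saddle point; optimal play is mixed.
B is strictly dominated by T, so the row player never plays it.
On the remaining 2×2 (T, M vs X, Y):
Let the row player play T with probability p. Expected payoff against X: 2p + (-5)(1−p) = 7p − 5; against Y: (-4)p + 2(1−p) = −6p + 2.
Setting these equal: 7p − 5 = −6p + 2 ⇒ 13p = 7 ⇒ p = 7/13, and the value is (7)·(7/13) − 5 = -16/13.
For the column player: with q = P(X), equating T's and M's payoffs gives 6q − 4 = −7q + 2 ⇒ q = 6/13.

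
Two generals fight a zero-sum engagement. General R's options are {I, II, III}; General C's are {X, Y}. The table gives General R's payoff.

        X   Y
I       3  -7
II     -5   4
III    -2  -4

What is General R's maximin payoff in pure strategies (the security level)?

Row minima: I → -7, II → -5, III → -4.
The best of these is -4.

-4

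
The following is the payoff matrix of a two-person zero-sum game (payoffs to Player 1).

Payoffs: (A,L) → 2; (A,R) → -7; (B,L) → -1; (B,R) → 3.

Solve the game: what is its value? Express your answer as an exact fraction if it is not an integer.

-1/13

Row minima: A → -7, B → -1; maximin = -1.
Column maxima: L → 2, R → 3; minimax = 2.
-1 ≠ 2, so there is no saddle point; optimal play is mixed.
Let Player 1 play A with probability p. Expected payoff against L: 2p + (-1)(1−p) = 3p − 1; against R: (-7)p + 3(1−p) = −10p + 3.
Setting these equal: 3p − 1 = −10p + 3 ⇒ 13p = 4 ⇒ p = 4/13, and the value is (3)·(4/13) − 1 = -1/13.
For Player 2: with q = P(L), equating A's and B's payoffs gives 9q − 7 = −4q + 3 ⇒ q = 10/13.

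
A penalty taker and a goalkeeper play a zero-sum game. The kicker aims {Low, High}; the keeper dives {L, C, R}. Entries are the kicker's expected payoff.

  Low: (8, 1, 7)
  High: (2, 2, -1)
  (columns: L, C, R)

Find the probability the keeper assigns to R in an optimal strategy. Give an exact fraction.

1/9

Row minima: Low → 1, High → -1; maximin = 1.
Column maxima: L → 8, C → 2, R → 7; minimax = 2.
1 ≠ 2, so there is no saddle point; optimal play is mixed.
L is strictly dominated by R (it gives the kicker strictly more in every row), so the keeper never plays it.
On the remaining 2×2 (Low, High vs C, R):
Let the kicker play Low with probability p. Expected payoff against C: 1p + 2(1−p) = −p + 2; against R: 7p + (-1)(1−p) = 8p − 1.
Setting these equal: −p + 2 = 8p − 1 ⇒ −9p = -3 ⇒ p = 1/3, and the value is (-1)·(1/3) + 2 = 5/3.
For the keeper: with q = P(C), equating Low's and High's payoffs gives −6q + 7 = 3q − 1 ⇒ q = 8/9.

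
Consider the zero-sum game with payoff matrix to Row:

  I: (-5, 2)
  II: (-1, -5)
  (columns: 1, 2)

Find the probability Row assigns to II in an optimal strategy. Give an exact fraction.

7/11

Row minima: I → -5, II → -5; maximin = -5.
Column maxima: 1 → -1, 2 → 2; minimax = -1.
-5 ≠ -1, so there is no saddle point; optimal play is mixed.
Let Row play I with probability p. Expected payoff against 1: (-5)p + (-1)(1−p) = −4p − 1; against 2: 2p + (-5)(1−p) = 7p − 5.
Setting these equal: −4p − 1 = 7p − 5 ⇒ −11p = -4 ⇒ p = 4/11, and the value is (-4)·(4/11) − 1 = -27/11.
For Column: with q = P(1), equating I's and II's payoffs gives −7q + 2 = 4q − 5 ⇒ q = 7/11.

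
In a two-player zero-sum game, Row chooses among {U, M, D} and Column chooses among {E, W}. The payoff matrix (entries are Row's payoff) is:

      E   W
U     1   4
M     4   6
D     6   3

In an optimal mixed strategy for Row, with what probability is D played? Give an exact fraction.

2/5

Row minima: U → 1, M → 4, D → 3; maximin = 4.
Column maxima: E → 6, W → 6; minimax = 6.
4 ≠ 6, so there is no saddle point; optimal play is mixed.
U is strictly dominated by M, so Row never plays it.
On the remaining 2×2 (M, D vs E, W):
Let Row play M with probability p. Expected payoff against E: 4p + 6(1−p) = −2p + 6; against W: 6p + 3(1−p) = 3p + 3.
Setting these equal: −2p + 6 = 3p + 3 ⇒ −5p = -3 ⇒ p = 3/5, and the value is (-2)·(3/5) + 6 = 24/5.
For Column: with q = P(E), equating M's and D's payoffs gives −2q + 6 = 3q + 3 ⇒ q = 3/5.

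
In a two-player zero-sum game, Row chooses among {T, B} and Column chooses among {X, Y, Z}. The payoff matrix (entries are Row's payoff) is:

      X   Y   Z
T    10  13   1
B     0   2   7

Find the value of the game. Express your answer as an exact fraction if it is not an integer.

Row minima: T → 1, B → 0; maximin = 1.
Column maxima: X → 10, Y → 13, Z → 7; minimax = 7.
1 ≠ 7, so there is no saddle point; optimal play is mixed.
Y is strictly dominated by X (it gives Row strictly more in every row), so Column never plays it.
On the remaining 2×2 (T, B vs X, Z):
Let Row play T with probability p. Expected payoff against X: 10p + 0(1−p) = 10p; against Z: 1p + 7(1−p) = −6p + 7.
Setting these equal: 10p = −6p + 7 ⇒ 16p = 7 ⇒ p = 7/16, and the value is (10)·(7/16) = 35/8.
For Column: with q = P(X), equating T's and B's payoffs gives 9q + 1 = −7q + 7 ⇒ q = 3/8.

35/8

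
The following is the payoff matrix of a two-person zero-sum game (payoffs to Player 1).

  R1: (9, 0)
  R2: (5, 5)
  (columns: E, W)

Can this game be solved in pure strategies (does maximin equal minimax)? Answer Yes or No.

Row minima: R1 → 0, R2 → 5; maximin = 5.
Column maxima: E → 9, W → 5; minimax = 5.
maximin = minimax = 5, so a saddle point exists.

Yes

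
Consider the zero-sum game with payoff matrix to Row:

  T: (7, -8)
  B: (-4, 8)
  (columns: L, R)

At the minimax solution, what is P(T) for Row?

Row minima: T → -8, B → -4; maximin = -4.
Column maxima: L → 7, R → 8; minimax = 7.
-4 ≠ 7, so there is no saddle point; optimal play is mixed.
Let Row play T with probability p. Expected payoff against L: 7p + (-4)(1−p) = 11p − 4; against R: (-8)p + 8(1−p) = −16p + 8.
Setting these equal: 11p − 4 = −16p + 8 ⇒ 27p = 12 ⇒ p = 4/9, and the value is (11)·(4/9) − 4 = 8/9.
For Column: with q = P(L), equating T's and B's payoffs gives 15q − 8 = −12q + 8 ⇒ q = 16/27.

4/9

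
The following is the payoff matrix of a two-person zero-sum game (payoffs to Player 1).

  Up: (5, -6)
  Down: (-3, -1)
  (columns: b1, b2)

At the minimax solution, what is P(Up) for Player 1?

2/13

Row minima: Up → -6, Down → -3; maximin = -3.
Column maxima: b1 → 5, b2 → -1; minimax = -1.
-3 ≠ -1, so there is no saddle point; optimal play is mixed.
Let Player 1 play Up with probability p. Expected payoff against b1: 5p + (-3)(1−p) = 8p − 3; against b2: (-6)p + (-1)(1−p) = −5p − 1.
Setting these equal: 8p − 3 = −5p − 1 ⇒ 13p = 2 ⇒ p = 2/13, and the value is (8)·(2/13) − 3 = -23/13.
For Player 2: with q = P(b1), equating Up's and Down's payoffs gives 11q − 6 = −2q − 1 ⇒ q = 5/13.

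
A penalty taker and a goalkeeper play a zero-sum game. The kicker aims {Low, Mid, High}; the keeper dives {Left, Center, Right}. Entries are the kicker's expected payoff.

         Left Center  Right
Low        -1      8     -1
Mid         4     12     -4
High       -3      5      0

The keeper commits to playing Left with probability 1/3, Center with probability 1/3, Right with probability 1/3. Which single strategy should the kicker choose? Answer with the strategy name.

Expected payoff of Low: (1/3)·(-1) + (1/3)·8 + (1/3)·(-1) = 2.
Expected payoff of Mid: (1/3)·4 + (1/3)·12 + (1/3)·(-4) = 4.
Expected payoff of High: (1/3)·(-3) + (1/3)·5 + (1/3)·0 = 2/3.
The largest is 4, so the kicker's best response is Mid.

Mid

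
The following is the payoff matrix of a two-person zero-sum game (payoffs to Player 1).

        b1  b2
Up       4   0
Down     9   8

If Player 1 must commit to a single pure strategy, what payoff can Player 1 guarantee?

8

Row minima: Up → 0, Down → 8.
The best of these is 8.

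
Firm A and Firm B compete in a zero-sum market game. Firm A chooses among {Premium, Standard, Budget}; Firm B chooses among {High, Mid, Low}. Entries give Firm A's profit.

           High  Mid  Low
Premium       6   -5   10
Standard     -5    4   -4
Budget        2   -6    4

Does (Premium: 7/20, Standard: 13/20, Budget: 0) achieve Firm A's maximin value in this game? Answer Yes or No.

Against High this mix gives (7/20)·6 + (13/20)·(-5) = -23/20.
Against Mid this mix gives (7/20)·(-5) + (13/20)·4 = 17/20.
Against Low this mix gives (7/20)·10 + (13/20)·(-4) = 9/10.
Firm B will play High, holding Firm A to -23/20. Shifting weight toward the row that does better against High would raise this floor (the equalizing mix achieves -1/20 against both High and Mid), so the proposed strategy is not optimal.

No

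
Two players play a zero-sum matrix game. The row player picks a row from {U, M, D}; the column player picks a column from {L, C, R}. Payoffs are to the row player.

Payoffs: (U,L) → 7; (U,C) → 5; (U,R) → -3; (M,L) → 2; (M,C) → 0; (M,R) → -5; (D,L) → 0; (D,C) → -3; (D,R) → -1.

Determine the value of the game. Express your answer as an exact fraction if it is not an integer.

-7/5

Row minima: U → -3, M → -5, D → -3; maximin = -3.
Column maxima: L → 7, C → 5, R → -1; minimax = -1.
-3 ≠ -1, so there is no saddle point; optimal play is mixed.
M is strictly dominated by U, so the row player never plays it.
L is strictly dominated by C (it gives the row player strictly more in every row), so the column player never plays it.
On the remaining 2×2 (U, D vs C, R):
Let the row player play U with probability p. Expected payoff against C: 5p + (-3)(1−p) = 8p − 3; against R: (-3)p + (-1)(1−p) = −2p − 1.
Setting these equal: 8p − 3 = −2p − 1 ⇒ 10p = 2 ⇒ p = 1/5, and the value is (8)·(1/5) − 3 = -7/5.
For the column player: with q = P(C), equating U's and D's payoffs gives 8q − 3 = −2q − 1 ⇒ q = 1/5.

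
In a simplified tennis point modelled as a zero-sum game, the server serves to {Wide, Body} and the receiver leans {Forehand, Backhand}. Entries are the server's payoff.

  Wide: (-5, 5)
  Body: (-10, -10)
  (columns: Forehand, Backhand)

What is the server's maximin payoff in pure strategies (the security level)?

Row minima: Wide → -5, Body → -10.
The best of these is -5.

-5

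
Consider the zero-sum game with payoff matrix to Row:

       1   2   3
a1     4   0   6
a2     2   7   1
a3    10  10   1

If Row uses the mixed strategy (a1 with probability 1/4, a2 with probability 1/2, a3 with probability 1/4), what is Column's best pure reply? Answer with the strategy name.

If Column plays 1, Row's expected payoff is (1/4)·4 + (1/2)·2 + (1/4)·10 = 9/2.
If Column plays 2, Row's expected payoff is (1/4)·0 + (1/2)·7 + (1/4)·10 = 6.
If Column plays 3, Row's expected payoff is (1/4)·6 + (1/2)·1 + (1/4)·1 = 9/4.
Column minimizes Row's payoff; the smallest is 9/4, so the best response is 3.

3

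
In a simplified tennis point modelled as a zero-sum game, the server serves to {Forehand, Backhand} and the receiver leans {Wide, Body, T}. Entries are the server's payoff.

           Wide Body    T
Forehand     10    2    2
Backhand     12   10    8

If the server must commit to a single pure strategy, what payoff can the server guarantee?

Row minima: Forehand → 2, Backhand → 8.
The best of these is 8.

8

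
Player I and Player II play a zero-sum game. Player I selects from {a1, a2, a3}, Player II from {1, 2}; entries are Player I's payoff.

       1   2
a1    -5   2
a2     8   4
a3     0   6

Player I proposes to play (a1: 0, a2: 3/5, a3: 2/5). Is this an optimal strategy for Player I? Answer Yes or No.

Against 1 this mix gives (3/5)·8 + (2/5)·0 = 24/5.
Against 2 this mix gives (3/5)·4 + (2/5)·6 = 24/5.
All of Player II's active replies (1, 2) yield 24/5, and no column does worse for Player I. The mix makes Player II indifferent and guarantees 24/5, so it is optimal.

Yes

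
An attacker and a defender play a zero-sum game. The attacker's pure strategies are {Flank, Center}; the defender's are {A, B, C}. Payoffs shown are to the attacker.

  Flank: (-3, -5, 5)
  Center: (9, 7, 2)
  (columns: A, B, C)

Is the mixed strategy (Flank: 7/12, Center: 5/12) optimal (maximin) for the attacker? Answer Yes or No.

Against A this mix gives (7/12)·(-3) + (5/12)·9 = 2.
Against B this mix gives (7/12)·(-5) + (5/12)·7 = 0.
Against C this mix gives (7/12)·5 + (5/12)·2 = 15/4.
The defender will play B, holding the attacker to 0. Shifting weight toward the row that does better against B would raise this floor (the equalizing mix achieves 3 against both B and C), so the proposed strategy is not optimal.

No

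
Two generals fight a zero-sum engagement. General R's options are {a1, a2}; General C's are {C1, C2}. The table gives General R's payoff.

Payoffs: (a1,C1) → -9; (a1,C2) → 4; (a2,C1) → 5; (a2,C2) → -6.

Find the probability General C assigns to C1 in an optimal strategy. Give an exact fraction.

Row minima: a1 → -9, a2 → -6; maximin = -6.
Column maxima: C1 → 5, C2 → 4; minimax = 4.
-6 ≠ 4, so there is no saddle point; optimal play is mixed.
Let General R play a1 with probability p. Expected payoff against C1: (-9)p + 5(1−p) = −14p + 5; against C2: 4p + (-6)(1−p) = 10p − 6.
Setting these equal: −14p + 5 = 10p − 6 ⇒ −24p = -11 ⇒ p = 11/24, and the value is (-14)·(11/24) + 5 = -17/12.
For General C: with q = P(C1), equating a1's and a2's payoffs gives −13q + 4 = 11q − 6 ⇒ q = 5/12.

5/12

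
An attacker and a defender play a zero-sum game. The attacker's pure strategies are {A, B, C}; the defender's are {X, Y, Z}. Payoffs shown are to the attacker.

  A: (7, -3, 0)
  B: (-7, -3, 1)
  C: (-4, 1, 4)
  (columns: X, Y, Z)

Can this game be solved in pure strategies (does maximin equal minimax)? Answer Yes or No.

Row minima: A → -3, B → -7, C → -4; maximin = -3.
Column maxima: X → 7, Y → 1, Z → 4; minimax = 1.
-3 ≠ 1, so no pure-strategy equilibrium exists.

No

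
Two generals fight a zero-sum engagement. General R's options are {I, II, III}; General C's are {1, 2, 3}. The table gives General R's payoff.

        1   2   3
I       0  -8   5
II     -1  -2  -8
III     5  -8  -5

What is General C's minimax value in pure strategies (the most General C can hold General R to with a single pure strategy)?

Column maxima: 1 → 5, 2 → -2, 3 → 5.
The smallest of these is -2.

-2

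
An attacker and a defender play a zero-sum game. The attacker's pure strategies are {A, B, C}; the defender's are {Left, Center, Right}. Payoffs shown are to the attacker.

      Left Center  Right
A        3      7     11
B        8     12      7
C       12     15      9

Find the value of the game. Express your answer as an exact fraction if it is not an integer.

Row minima: A → 3, B → 7, C → 9; maximin = 9.
Column maxima: Left → 12, Center → 15, Right → 11; minimax = 11.
9 ≠ 11, so there is no saddle point; optimal play is mixed.
B is strictly dominated by C, so the attacker never plays it.
Center is strictly dominated by Left (it gives the attacker strictly more in every row), so the defender never plays it.
On the remaining 2×2 (A, C vs Left, Right):
Let the attacker play A with probability p. Expected payoff against Left: 3p + 12(1−p) = −9p + 12; against Right: 11p + 9(1−p) = 2p + 9.
Setting these equal: −9p + 12 = 2p + 9 ⇒ −11p = -3 ⇒ p = 3/11, and the value is (-9)·(3/11) + 12 = 105/11.
For the defender: with q = P(Left), equating A's and C's payoffs gives −8q + 11 = 3q + 9 ⇒ q = 2/11.

105/11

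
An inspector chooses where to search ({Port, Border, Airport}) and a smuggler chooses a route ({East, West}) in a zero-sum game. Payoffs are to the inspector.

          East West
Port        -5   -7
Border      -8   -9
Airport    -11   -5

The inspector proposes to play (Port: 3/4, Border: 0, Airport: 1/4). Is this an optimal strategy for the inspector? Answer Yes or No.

Against East this mix gives (3/4)·(-5) + (1/4)·(-11) = -13/2.
Against West this mix gives (3/4)·(-7) + (1/4)·(-5) = -13/2.
All of the smuggler's active replies (East, West) yield -13/2, and no column does worse for the inspector. The mix makes the smuggler indifferent and guarantees -13/2, so it is optimal.

Yes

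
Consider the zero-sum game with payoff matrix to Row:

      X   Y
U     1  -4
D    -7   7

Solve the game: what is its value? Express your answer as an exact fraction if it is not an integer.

Row minima: U → -4, D → -7; maximin = -4.
Column maxima: X → 1, Y → 7; minimax = 1.
-4 ≠ 1, so there is no saddle point; optimal play is mixed.
Let Row play U with probability p. Expected payoff against X: 1p + (-7)(1−p) = 8p − 7; against Y: (-4)p + 7(1−p) = −11p + 7.
Setting these equal: 8p − 7 = −11p + 7 ⇒ 19p = 14 ⇒ p = 14/19, and the value is (8)·(14/19) − 7 = -21/19.
For Column: with q = P(X), equating U's and D's payoffs gives 5q − 4 = −14q + 7 ⇒ q = 11/19.

-21/19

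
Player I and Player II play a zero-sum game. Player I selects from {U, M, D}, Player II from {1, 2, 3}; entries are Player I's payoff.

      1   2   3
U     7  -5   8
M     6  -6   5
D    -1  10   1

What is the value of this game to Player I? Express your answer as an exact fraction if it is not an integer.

65/23

Row minima: U → -5, M → -6, D → -1; maximin = -1.
Column maxima: 1 → 7, 2 → 10, 3 → 8; minimax = 7.
-1 ≠ 7, so there is no saddle point; optimal play is mixed.
M is strictly dominated by U, so Player I never plays it.
With M eliminated, 3 is strictly dominated by 1 (it gives Player I strictly more in every remaining row), so Player II never plays it.
On the remaining 2×2 (U, D vs 1, 2):
Let Player I play U with probability p. Expected payoff against 1: 7p + (-1)(1−p) = 8p − 1; against 2: (-5)p + 10(1−p) = −15p + 10.
Setting these equal: 8p − 1 = −15p + 10 ⇒ 23p = 11 ⇒ p = 11/23, and the value is (8)·(11/23) − 1 = 65/23.
For Player II: with q = P(1), equating U's and D's payoffs gives 12q − 5 = −11q + 10 ⇒ q = 15/23.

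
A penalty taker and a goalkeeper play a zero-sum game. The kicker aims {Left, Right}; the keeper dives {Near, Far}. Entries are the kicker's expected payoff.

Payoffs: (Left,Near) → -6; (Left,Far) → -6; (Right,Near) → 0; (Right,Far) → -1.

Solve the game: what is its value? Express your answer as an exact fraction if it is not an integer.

Row minima: Left → -6, Right → -1; maximin = -1.
Column maxima: Near → 0, Far → -1; minimax = -1.
Since maximin = minimax = -1, there is a saddle point and the value is -1.

-1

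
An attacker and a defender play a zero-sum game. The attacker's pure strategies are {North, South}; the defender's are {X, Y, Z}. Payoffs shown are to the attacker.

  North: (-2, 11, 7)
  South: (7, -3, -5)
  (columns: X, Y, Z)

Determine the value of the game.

13/7

Row minima: North → -2, South → -5; maximin = -2.
Column maxima: X → 7, Y → 11, Z → 7; minimax = 7.
-2 ≠ 7, so there is no saddle point; optimal play is mixed.
Y is strictly dominated by Z (it gives the attacker strictly more in every row), so the defender never plays it.
On the remaining 2×2 (North, South vs X, Z):
Let the attacker play North with probability p. Expected payoff against X: (-2)p + 7(1−p) = −9p + 7; against Z: 7p + (-5)(1−p) = 12p − 5.
Setting these equal: −9p + 7 = 12p − 5 ⇒ −21p = -12 ⇒ p = 4/7, and the value is (-9)·(4/7) + 7 = 13/7.
For the defender: with q = P(X), equating North's and South's payoffs gives −9q + 7 = 12q − 5 ⇒ q = 4/7.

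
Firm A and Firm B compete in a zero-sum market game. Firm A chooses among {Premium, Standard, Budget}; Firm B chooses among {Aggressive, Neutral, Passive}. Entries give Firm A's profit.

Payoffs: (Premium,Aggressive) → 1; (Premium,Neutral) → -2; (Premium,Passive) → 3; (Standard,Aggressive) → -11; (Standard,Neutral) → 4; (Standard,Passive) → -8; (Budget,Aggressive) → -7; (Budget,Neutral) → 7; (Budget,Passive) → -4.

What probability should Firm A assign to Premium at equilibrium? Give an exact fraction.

14/17

Row minima: Premium → -2, Standard → -11, Budget → -7; maximin = -2.
Column maxima: Aggressive → 1, Neutral → 7, Passive → 3; minimax = 1.
-2 ≠ 1, so there is no saddle point; optimal play is mixed.
Standard is strictly dominated by Budget, so Firm A never plays it.
Passive is strictly dominated by Aggressive (it gives Firm A strictly more in every row), so Firm B never plays it.
On the remaining 2×2 (Premium, Budget vs Aggressive, Neutral):
Let Firm A play Premium with probability p. Expected payoff against Aggressive: 1p + (-7)(1−p) = 8p − 7; against Neutral: (-2)p + 7(1−p) = −9p + 7.
Setting these equal: 8p − 7 = −9p + 7 ⇒ 17p = 14 ⇒ p = 14/17, and the value is (8)·(14/17) − 7 = -7/17.
For Firm B: with q = P(Aggressive), equating Premium's and Budget's payoffs gives 3q − 2 = −14q + 7 ⇒ q = 9/17.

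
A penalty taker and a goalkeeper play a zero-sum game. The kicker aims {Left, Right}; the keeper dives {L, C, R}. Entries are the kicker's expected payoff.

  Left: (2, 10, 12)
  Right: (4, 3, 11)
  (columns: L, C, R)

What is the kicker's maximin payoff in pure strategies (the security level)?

3

Row minima: Left → 2, Right → 3.
The best of these is 3.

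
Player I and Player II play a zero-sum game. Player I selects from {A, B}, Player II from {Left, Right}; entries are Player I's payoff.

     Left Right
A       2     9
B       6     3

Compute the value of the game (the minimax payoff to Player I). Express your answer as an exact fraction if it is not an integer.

24/5

Row minima: A → 2, B → 3; maximin = 3.
Column maxima: Left → 6, Right → 9; minimax = 6.
3 ≠ 6, so there is no saddle point; optimal play is mixed.
Let Player I play A with probability p. Expected payoff against Left: 2p + 6(1−p) = −4p + 6; against Right: 9p + 3(1−p) = 6p + 3.
Setting these equal: −4p + 6 = 6p + 3 ⇒ −10p = -3 ⇒ p = 3/10, and the value is (-4)·(3/10) + 6 = 24/5.
For Player II: with q = P(Left), equating A's and B's payoffs gives −7q + 9 = 3q + 3 ⇒ q = 3/5.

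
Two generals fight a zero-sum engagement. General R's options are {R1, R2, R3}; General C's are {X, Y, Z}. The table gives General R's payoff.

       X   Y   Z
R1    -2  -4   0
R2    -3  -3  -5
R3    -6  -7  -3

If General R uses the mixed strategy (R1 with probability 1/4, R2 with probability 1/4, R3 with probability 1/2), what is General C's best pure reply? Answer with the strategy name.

Y

If General C plays X, General R's expected payoff is (1/4)·(-2) + (1/4)·(-3) + (1/2)·(-6) = -17/4.
If General C plays Y, General R's expected payoff is (1/4)·(-4) + (1/4)·(-3) + (1/2)·(-7) = -21/4.
If General C plays Z, General R's expected payoff is (1/4)·0 + (1/4)·(-5) + (1/2)·(-3) = -11/4.
General C minimizes General R's payoff; the smallest is -21/4, so the best response is Y.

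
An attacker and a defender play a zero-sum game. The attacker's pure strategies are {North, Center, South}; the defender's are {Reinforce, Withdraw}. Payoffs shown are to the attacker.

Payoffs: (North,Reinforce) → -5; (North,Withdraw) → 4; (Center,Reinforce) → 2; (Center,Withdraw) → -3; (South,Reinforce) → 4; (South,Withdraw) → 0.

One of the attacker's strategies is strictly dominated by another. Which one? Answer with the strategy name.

South gives a strictly higher payoff than Center against every column: 4 > 2, 0 > -3.
So Center is strictly dominated and the attacker never plays it.

Center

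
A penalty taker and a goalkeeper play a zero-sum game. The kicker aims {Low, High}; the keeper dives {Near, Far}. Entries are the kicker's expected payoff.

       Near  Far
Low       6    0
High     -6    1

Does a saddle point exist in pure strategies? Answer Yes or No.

Row minima: Low → 0, High → -6; maximin = 0.
Column maxima: Near → 6, Far → 1; minimax = 1.
0 ≠ 1, so no pure-strategy equilibrium exists.

No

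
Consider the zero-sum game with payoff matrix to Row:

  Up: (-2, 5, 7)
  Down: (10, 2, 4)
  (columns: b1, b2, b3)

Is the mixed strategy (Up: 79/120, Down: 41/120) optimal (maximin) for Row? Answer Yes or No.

No

Against b1 this mix gives (79/120)·(-2) + (41/120)·10 = 21/10.
Against b2 this mix gives (79/120)·5 + (41/120)·2 = 159/40.
Against b3 this mix gives (79/120)·7 + (41/120)·4 = 239/40.
Column will play b1, holding Row to 21/10. Shifting weight toward the row that does better against b1 would raise this floor (the equalizing mix achieves 18/5 against both b1 and b2), so the proposed strategy is not optimal.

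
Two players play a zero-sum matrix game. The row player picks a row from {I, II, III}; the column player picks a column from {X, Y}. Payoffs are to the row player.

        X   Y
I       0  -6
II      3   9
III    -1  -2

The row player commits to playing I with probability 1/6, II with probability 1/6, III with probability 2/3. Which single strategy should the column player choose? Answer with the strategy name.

If the column player plays X, the row player's expected payoff is (1/6)·0 + (1/6)·3 + (2/3)·(-1) = -1/6.
If the column player plays Y, the row player's expected payoff is (1/6)·(-6) + (1/6)·9 + (2/3)·(-2) = -5/6.
The column player minimizes the row player's payoff; the smallest is -5/6, so the best response is Y.

Y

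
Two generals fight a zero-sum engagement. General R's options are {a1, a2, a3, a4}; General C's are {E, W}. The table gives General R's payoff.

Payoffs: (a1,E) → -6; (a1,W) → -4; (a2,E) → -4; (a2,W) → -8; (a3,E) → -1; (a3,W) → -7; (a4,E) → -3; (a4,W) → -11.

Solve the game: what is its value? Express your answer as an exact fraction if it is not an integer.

-19/4

Row minima: a1 → -6, a2 → -8, a3 → -7, a4 → -11; maximin = -6.
Column maxima: E → -1, W → -4; minimax = -4.
-6 ≠ -4, so there is no saddle point; optimal play is mixed.
a2 is strictly dominated by a3, so General R never plays it.
a4 is strictly dominated by a3, so General R never plays it.
On the remaining 2×2 (a1, a3 vs E, W):
Let General R play a1 with probability p. Expected payoff against E: (-6)p + (-1)(1−p) = −5p − 1; against W: (-4)p + (-7)(1−p) = 3p − 7.
Setting these equal: −5p − 1 = 3p − 7 ⇒ −8p = -6 ⇒ p = 3/4, and the value is (-5)·(3/4) − 1 = -19/4.
For General C: with q = P(E), equating a1's and a3's payoffs gives −2q − 4 = 6q − 7 ⇒ q = 3/8.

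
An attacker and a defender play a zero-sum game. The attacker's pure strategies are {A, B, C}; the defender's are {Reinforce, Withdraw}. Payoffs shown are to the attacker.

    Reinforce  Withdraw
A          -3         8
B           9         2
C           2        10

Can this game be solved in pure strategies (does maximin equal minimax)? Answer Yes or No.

Row minima: A → -3, B → 2, C → 2; maximin = 2.
Column maxima: Reinforce → 9, Withdraw → 10; minimax = 9.
2 ≠ 9, so no pure-strategy equilibrium exists.

No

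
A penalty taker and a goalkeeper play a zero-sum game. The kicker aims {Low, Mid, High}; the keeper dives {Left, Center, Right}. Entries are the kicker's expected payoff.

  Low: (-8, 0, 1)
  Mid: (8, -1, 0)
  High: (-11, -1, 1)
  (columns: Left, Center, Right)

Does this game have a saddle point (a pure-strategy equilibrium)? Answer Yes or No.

No

Row minima: Low → -8, Mid → -1, High → -11; maximin = -1.
Column maxima: Left → 8, Center → 0, Right → 1; minimax = 0.
-1 ≠ 0, so no pure-strategy equilibrium exists.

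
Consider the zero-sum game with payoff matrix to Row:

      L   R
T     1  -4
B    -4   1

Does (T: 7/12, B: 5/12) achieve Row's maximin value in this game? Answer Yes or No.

Against L this mix gives (7/12)·1 + (5/12)·(-4) = -13/12.
Against R this mix gives (7/12)·(-4) + (5/12)·1 = -23/12.
Column will play R, holding Row to -23/12. Shifting weight toward the row that does better against R would raise this floor (the equalizing mix achieves -3/2 against both R and L), so the proposed strategy is not optimal.

No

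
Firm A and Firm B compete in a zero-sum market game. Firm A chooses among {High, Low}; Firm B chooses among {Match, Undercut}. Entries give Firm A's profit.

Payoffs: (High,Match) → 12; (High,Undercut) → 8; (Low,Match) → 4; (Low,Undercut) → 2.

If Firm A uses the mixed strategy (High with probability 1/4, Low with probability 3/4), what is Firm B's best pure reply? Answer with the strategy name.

If Firm B plays Match, Firm A's expected payoff is (1/4)·12 + (3/4)·4 = 6.
If Firm B plays Undercut, Firm A's expected payoff is (1/4)·8 + (3/4)·2 = 7/2.
Firm B minimizes Firm A's payoff; the smallest is 7/2, so the best response is Undercut.

Undercut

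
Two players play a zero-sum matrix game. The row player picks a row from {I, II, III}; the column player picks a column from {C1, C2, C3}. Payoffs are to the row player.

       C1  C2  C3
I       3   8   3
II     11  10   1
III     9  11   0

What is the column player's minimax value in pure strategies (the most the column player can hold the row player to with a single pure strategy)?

3

Column maxima: C1 → 11, C2 → 11, C3 → 3.
The smallest of these is 3.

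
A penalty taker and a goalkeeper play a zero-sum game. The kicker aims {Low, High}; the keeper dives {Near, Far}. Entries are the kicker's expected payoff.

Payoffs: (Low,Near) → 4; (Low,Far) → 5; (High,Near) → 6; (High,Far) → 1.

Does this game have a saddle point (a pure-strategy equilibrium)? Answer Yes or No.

Row minima: Low → 4, High → 1; maximin = 4.
Column maxima: Near → 6, Far → 5; minimax = 5.
4 ≠ 5, so no pure-strategy equilibrium exists.

No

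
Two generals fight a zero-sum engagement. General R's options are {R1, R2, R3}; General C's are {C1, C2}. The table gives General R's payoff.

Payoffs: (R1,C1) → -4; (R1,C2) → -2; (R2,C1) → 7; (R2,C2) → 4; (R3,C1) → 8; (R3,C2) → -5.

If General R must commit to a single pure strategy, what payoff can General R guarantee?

4

Row minima: R1 → -4, R2 → 4, R3 → -5.
The best of these is 4.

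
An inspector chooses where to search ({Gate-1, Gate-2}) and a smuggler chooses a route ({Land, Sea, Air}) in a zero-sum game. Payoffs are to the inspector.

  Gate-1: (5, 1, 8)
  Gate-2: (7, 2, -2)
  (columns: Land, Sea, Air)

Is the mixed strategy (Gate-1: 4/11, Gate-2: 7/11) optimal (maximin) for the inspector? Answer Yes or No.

Against Land this mix gives (4/11)·5 + (7/11)·7 = 69/11.
Against Sea this mix gives (4/11)·1 + (7/11)·2 = 18/11.
Against Air this mix gives (4/11)·8 + (7/11)·(-2) = 18/11.
All of the smuggler's active replies (Sea, Air) yield 18/11, and no column does worse for the inspector. The mix makes the smuggler indifferent and guarantees 18/11, so it is optimal.

Yes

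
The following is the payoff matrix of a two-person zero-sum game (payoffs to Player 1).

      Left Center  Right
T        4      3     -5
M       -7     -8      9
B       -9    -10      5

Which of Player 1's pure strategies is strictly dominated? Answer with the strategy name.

M gives a strictly higher payoff than B against every column: -7 > -9, -8 > -10, 9 > 5.
So B is strictly dominated and Player 1 never plays it.

B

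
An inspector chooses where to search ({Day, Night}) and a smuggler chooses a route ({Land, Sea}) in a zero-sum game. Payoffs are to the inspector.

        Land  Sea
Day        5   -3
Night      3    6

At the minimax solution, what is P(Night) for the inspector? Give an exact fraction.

8/11

Row minima: Day → -3, Night → 3; maximin = 3.
Column maxima: Land → 5, Sea → 6; minimax = 5.
3 ≠ 5, so there is no saddle point; optimal play is mixed.
Let the inspector play Day with probability p. Expected payoff against Land: 5p + 3(1−p) = 2p + 3; against Sea: (-3)p + 6(1−p) = −9p + 6.
Setting these equal: 2p + 3 = −9p + 6 ⇒ 11p = 3 ⇒ p = 3/11, and the value is (2)·(3/11) + 3 = 39/11.
For the smuggler: with q = P(Land), equating Day's and Night's payoffs gives 8q − 3 = −3q + 6 ⇒ q = 9/11.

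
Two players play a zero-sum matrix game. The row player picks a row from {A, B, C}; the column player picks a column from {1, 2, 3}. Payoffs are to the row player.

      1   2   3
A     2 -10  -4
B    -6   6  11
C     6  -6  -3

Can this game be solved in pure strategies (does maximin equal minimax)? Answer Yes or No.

Row minima: A → -10, B → -6, C → -6; maximin = -6.
Column maxima: 1 → 6, 2 → 6, 3 → 11; minimax = 6.
-6 ≠ 6, so no pure-strategy equilibrium exists.

No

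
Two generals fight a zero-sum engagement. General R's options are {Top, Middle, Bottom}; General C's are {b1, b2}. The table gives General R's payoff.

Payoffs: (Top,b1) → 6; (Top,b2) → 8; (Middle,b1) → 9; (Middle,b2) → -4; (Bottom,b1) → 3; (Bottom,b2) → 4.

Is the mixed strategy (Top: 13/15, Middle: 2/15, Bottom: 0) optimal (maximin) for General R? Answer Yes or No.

Against b1 this mix gives (13/15)·6 + (2/15)·9 = 32/5.
Against b2 this mix gives (13/15)·8 + (2/15)·(-4) = 32/5.
All of General C's active replies (b1, b2) yield 32/5, and no column does worse for General R. The mix makes General C indifferent and guarantees 32/5, so it is optimal.

Yes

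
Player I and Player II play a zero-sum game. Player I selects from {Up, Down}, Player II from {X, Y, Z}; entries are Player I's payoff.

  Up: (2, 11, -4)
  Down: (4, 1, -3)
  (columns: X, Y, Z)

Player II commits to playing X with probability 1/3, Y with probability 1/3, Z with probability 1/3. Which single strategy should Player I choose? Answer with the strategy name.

Up

Expected payoff of Up: (1/3)·2 + (1/3)·11 + (1/3)·(-4) = 3.
Expected payoff of Down: (1/3)·4 + (1/3)·1 + (1/3)·(-3) = 2/3.
The largest is 3, so Player I's best response is Up.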